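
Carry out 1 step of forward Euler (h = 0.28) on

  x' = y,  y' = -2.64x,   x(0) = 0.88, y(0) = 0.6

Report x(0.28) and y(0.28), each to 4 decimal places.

1.0480, -0.0505

Euler on (x,y): x_{n+1} = x_n + h·x', y_{n+1} = y_n + h·y'.
0.000000: (0.880000, 0.600000); f=(0.600000, -2.323200) → (1.048000, -0.050496)
(x(0.28), y(0.28)) ≈ (1.0480, -0.0505)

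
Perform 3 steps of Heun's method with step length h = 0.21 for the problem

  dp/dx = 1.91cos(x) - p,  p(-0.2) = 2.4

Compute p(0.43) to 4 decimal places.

Heun: k1 = f(x_n, p_n); k2 = f(x_n + h, p_n + h·k1); p_{n+1} = p_n + (h/2)·(k1 + k2).
x=-0.200000, p=2.400000:
  k1 = f(-0.200000, 2.400000) = -0.528073
  k2 = f(0.010000, 2.289105) = -0.379200
  p ← 2.400000 + (0.21/2)·(-0.528073 + (-0.379200)) = 2.304736
x=0.010000, p=2.304736:
  k1 = f(0.010000, 2.304736) = -0.394832
  k2 = f(0.220000, 2.221822) = -0.357858
  p ← 2.304736 + (0.21/2)·(-0.394832 + (-0.357858)) = 2.225704
x=0.220000, p=2.225704:
  k1 = f(0.220000, 2.225704) = -0.361740
  k2 = f(0.430000, 2.149739) = -0.413614
  p ← 2.225704 + (0.21/2)·(-0.361740 + (-0.413614)) = 2.144292
p(0.43) ≈ 2.1443

2.1443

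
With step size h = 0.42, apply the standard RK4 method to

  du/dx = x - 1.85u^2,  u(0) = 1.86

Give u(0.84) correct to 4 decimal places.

0.5786

RK4: k1 = f(x_n, u_n); k2 = f(x_n + h/2, u_n + (h/2)·k1); k3 = f(x_n + h/2, u_n + (h/2)·k2); k4 = f(x_n + h, u_n + h·k3); u_{n+1} = u_n + (h/6)·(k1 + 2k2 + 2k3 + k4).
x=0.000000, u=1.860000:
  k1 = f(0.000000, 1.860000) = -6.400260
  k2 = f(0.210000, 0.515945) = -0.282469
  k3 = f(0.210000, 1.800681) = -5.788539
  k4 = f(0.420000, -0.571186) = -0.183570
  u ← 1.860000 + (0.42/6)·(k1 + 2k2 + 2k3 + k4) = 0.549191
x=0.420000, u=0.549191:
  k1 = f(0.420000, 0.549191) = -0.137979
  k2 = f(0.630000, 0.520215) = 0.129346
  k3 = f(0.630000, 0.576353) = 0.015461
  k4 = f(0.840000, 0.555684) = 0.268748
  u ← 0.549191 + (0.42/6)·(k1 + 2k2 + 2k3 + k4) = 0.578617
u(0.84) ≈ 0.5786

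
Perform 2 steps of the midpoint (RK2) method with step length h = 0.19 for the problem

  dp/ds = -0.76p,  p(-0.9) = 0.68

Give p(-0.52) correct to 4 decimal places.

Midpoint: k1 = f(s_n, p_n); k2 = f(s_n + h/2, p_n + (h/2)·k1); p_{n+1} = p_n + h·k2.
s=-0.900000, p=0.680000:
  k1 = f(-0.900000, 0.680000) = -0.516800
  k2 = f(-0.805000, 0.630904) = -0.479487
  p ← 0.680000 + 0.19·(-0.479487) = 0.588897
s=-0.710000, p=0.588897:
  k1 = f(-0.710000, 0.588897) = -0.447562
  k2 = f(-0.615000, 0.546379) = -0.415248
  p ← 0.588897 + 0.19·(-0.415248) = 0.510000
p(-0.52) ≈ 0.5100

0.5100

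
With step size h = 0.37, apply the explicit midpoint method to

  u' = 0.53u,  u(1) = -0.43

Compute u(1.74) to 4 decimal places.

Midpoint: k1 = f(t_n, u_n); k2 = f(t_n + h/2, u_n + (h/2)·k1); u_{n+1} = u_n + h·k2.
t=1.000000, u=-0.430000:
  k1 = f(1.000000, -0.430000) = -0.227900
  k2 = f(1.185000, -0.472162) = -0.250246
  u ← -0.430000 + 0.37·(-0.250246) = -0.522591
t=1.370000, u=-0.522591:
  k1 = f(1.370000, -0.522591) = -0.276973
  k2 = f(1.555000, -0.573831) = -0.304130
  u ← -0.522591 + 0.37·(-0.304130) = -0.635119
u(1.74) ≈ -0.6351

-0.6351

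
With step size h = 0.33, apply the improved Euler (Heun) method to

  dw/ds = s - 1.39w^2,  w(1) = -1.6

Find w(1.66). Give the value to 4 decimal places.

-17.3853

Heun: k1 = f(s_n, w_n); k2 = f(s_n + h, w_n + h·k1); w_{n+1} = w_n + (h/2)·(k1 + k2).
s=1.000000, w=-1.600000:
  k1 = f(1.000000, -1.600000) = -2.558400
  k2 = f(1.330000, -2.444272) = -6.974507
  w ← -1.600000 + (0.33/2)·(-2.558400 + (-6.974507)) = -3.172930
s=1.330000, w=-3.172930:
  k1 = f(1.330000, -3.172930) = -12.663801
  k2 = f(1.660000, -7.351984) = -73.471821
  w ← -3.172930 + (0.33/2)·(-12.663801 + (-73.471821)) = -17.385307
w(1.66) ≈ -17.3853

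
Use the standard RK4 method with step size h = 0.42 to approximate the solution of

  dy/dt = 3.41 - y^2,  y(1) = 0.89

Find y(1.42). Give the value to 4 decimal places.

1.5711

RK4: k1 = f(t_n, y_n); k2 = f(t_n + h/2, y_n + (h/2)·k1); k3 = f(t_n + h/2, y_n + (h/2)·k2); k4 = f(t_n + h, y_n + h·k3); y_{n+1} = y_n + (h/6)·(k1 + 2k2 + 2k3 + k4).
t=1.000000, y=0.890000:
  k1 = f(1.000000, 0.890000) = 2.617900
  k2 = f(1.210000, 1.439759) = 1.337094
  k3 = f(1.210000, 1.170790) = 2.039251
  k4 = f(1.420000, 1.746486) = 0.359788
  y ← 0.890000 + (0.42/6)·(k1 + 2k2 + 2k3 + k4) = 1.571127
y(1.42) ≈ 1.5711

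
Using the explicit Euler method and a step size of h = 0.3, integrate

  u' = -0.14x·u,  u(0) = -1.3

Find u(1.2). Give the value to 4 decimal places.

Euler: u_{n+1} = u_n + h·f(x_n, u_n).
x=0.000000, u=-1.300000: f=0.000000 → u ← -1.300000 + 0.3·0.000000 = -1.300000
x=0.300000, u=-1.300000: f=0.054600 → u ← -1.300000 + 0.3·0.054600 = -1.283620
x=0.600000, u=-1.283620: f=0.107824 → u ← -1.283620 + 0.3·0.107824 = -1.251273
x=0.900000, u=-1.251273: f=0.157660 → u ← -1.251273 + 0.3·0.157660 = -1.203975
u(1.2) ≈ -1.2040

-1.2040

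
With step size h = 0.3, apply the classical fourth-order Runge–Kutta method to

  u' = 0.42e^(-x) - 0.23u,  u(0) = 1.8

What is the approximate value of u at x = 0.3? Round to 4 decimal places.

1.7850

RK4: k1 = f(x_n, u_n); k2 = f(x_n + h/2, u_n + (h/2)·k1); k3 = f(x_n + h/2, u_n + (h/2)·k2); k4 = f(x_n + h, u_n + h·k3); u_{n+1} = u_n + (h/6)·(k1 + 2k2 + 2k3 + k4).
x=0.000000, u=1.800000:
  k1 = f(0.000000, 1.800000) = 0.006000
  k2 = f(0.150000, 1.800900) = -0.052710
  k3 = f(0.150000, 1.792094) = -0.050684
  k4 = f(0.300000, 1.784795) = -0.099359
  u ← 1.800000 + (0.3/6)·(k1 + 2k2 + 2k3 + k4) = 1.784993
u(0.3) ≈ 1.7850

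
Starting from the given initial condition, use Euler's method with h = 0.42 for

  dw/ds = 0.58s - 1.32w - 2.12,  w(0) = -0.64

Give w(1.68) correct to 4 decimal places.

Euler: w_{n+1} = w_n + h·f(s_n, w_n).
s=0.000000, w=-0.640000: f=-1.275200 → w ← -0.640000 + 0.42·(-1.275200) = -1.175584
s=0.420000, w=-1.175584: f=-0.324629 → w ← -1.175584 + 0.42·(-0.324629) = -1.311928
s=0.840000, w=-1.311928: f=0.098945 → w ← -1.311928 + 0.42·0.098945 = -1.270371
s=1.260000, w=-1.270371: f=0.287690 → w ← -1.270371 + 0.42·0.287690 = -1.149541
w(1.68) ≈ -1.1495

-1.1495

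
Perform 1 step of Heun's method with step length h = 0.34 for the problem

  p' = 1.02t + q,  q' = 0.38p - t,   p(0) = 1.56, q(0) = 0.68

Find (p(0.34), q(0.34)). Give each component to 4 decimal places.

1.8844, 0.8387

Heun on (p,q): k1 = f(t_n, state_n); k2 = f(t_n + h, state_n + h·k1); state_{n+1} = state_n + (h/2)·(k1 + k2).
0.000000: (1.560000, 0.680000)
  k1 = (0.680000, 0.592800)
  predictor → (1.791200, 0.881552)
  k2 = (1.228352, 0.340656)
  → (1.884420, 0.838688)
(p(0.34), q(0.34)) ≈ (1.8844, 0.8387)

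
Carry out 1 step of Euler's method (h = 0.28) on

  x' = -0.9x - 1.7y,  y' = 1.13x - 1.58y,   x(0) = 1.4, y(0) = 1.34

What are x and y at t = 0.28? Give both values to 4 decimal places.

0.4094, 1.1901

Euler on (x,y): x_{n+1} = x_n + h·x', y_{n+1} = y_n + h·y'.
0.000000: (1.400000, 1.340000); f=(-3.538000, -0.535200) → (0.409360, 1.190144)
(x(0.28), y(0.28)) ≈ (0.4094, 1.1901)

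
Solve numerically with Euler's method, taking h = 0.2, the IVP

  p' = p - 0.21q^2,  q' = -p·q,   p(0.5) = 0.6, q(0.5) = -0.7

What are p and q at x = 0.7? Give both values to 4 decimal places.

0.6994, -0.6160

Euler on (p,q): p_{n+1} = p_n + h·p', q_{n+1} = q_n + h·q'.
0.500000: (0.600000, -0.700000); f=(0.497100, 0.420000) → (0.699420, -0.616000)
(p(0.7), q(0.7)) ≈ (0.6994, -0.6160)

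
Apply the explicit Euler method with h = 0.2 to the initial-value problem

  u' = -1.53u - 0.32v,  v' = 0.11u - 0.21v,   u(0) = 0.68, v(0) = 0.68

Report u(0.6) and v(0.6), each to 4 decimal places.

Euler on (u,v): u_{n+1} = u_n + h·u', v_{n+1} = v_n + h·v'.
0.000000: (0.680000, 0.680000); f=(-1.258000, -0.068000) → (0.428400, 0.666400)
0.200000: (0.428400, 0.666400); f=(-0.868700, -0.092820) → (0.254660, 0.647836)
0.400000: (0.254660, 0.647836); f=(-0.596937, -0.108033) → (0.135273, 0.626229)
(u(0.6), v(0.6)) ≈ (0.1353, 0.6262)

0.1353, 0.6262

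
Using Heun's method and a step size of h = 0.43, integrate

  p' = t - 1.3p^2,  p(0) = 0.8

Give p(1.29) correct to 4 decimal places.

0.8554

Heun: k1 = f(t_n, p_n); k2 = f(t_n + h, p_n + h·k1); p_{n+1} = p_n + (h/2)·(k1 + k2).
t=0.000000, p=0.800000:
  k1 = f(0.000000, 0.800000) = -0.832000
  k2 = f(0.430000, 0.442240) = 0.175751
  p ← 0.800000 + (0.43/2)·(-0.832000 + 0.175751) = 0.658906
t=0.430000, p=0.658906:
  k1 = f(0.430000, 0.658906) = -0.134405
  k2 = f(0.860000, 0.601112) = 0.390263
  p ← 0.658906 + (0.43/2)·(-0.134405 + 0.390263) = 0.713916
t=0.860000, p=0.713916:
  k1 = f(0.860000, 0.713916) = 0.197421
  k2 = f(1.290000, 0.798807) = 0.460479
  p ← 0.713916 + (0.43/2)·(0.197421 + 0.460479) = 0.855365
p(1.29) ≈ 0.8554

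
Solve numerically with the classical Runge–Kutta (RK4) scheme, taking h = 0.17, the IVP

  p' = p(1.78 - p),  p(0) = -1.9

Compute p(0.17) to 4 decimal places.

-4.1112

RK4: k1 = f(t_n, p_n); k2 = f(t_n + h/2, p_n + (h/2)·k1); k3 = f(t_n + h/2, p_n + (h/2)·k2); k4 = f(t_n + h, p_n + h·k3); p_{n+1} = p_n + (h/6)·(k1 + 2k2 + 2k3 + k4).
t=0.000000, p=-1.900000:
  k1 = f(0.000000, -1.900000) = -6.992000
  k2 = f(0.085000, -2.494320) = -10.661522
  k3 = f(0.085000, -2.806229) = -12.870011
  k4 = f(0.170000, -4.087902) = -23.987408
  p ← -1.900000 + (0.17/6)·(k1 + 2k2 + 2k3 + k4) = -4.111203
p(0.17) ≈ -4.1112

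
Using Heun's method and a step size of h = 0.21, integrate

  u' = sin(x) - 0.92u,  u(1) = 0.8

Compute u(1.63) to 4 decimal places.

0.9052

Heun: k1 = f(x_n, u_n); k2 = f(x_n + h, u_n + h·k1); u_{n+1} = u_n + (h/2)·(k1 + k2).
x=1.000000, u=0.800000:
  k1 = f(1.000000, 0.800000) = 0.105471
  k2 = f(1.210000, 0.822149) = 0.179239
  u ← 0.800000 + (0.21/2)·(0.105471 + 0.179239) = 0.829895
x=1.210000, u=0.829895:
  k1 = f(1.210000, 0.829895) = 0.172113
  k2 = f(1.420000, 0.866038) = 0.191897
  u ← 0.829895 + (0.21/2)·(0.172113 + 0.191897) = 0.868116
x=1.420000, u=0.868116:
  k1 = f(1.420000, 0.868116) = 0.189985
  k2 = f(1.630000, 0.908012) = 0.162876
  u ← 0.868116 + (0.21/2)·(0.189985 + 0.162876) = 0.905166
u(1.63) ≈ 0.9052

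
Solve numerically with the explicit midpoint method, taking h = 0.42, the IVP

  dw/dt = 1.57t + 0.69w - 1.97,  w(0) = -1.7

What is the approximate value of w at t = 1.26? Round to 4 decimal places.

Midpoint: k1 = f(t_n, w_n); k2 = f(t_n + h/2, w_n + (h/2)·k1); w_{n+1} = w_n + h·k2.
t=0.000000, w=-1.700000:
  k1 = f(0.000000, -1.700000) = -3.143000
  k2 = f(0.210000, -2.360030) = -3.268721
  w ← -1.700000 + 0.42·(-3.268721) = -3.072863
t=0.420000, w=-3.072863:
  k1 = f(0.420000, -3.072863) = -3.430875
  k2 = f(0.630000, -3.793346) = -3.598309
  w ← -3.072863 + 0.42·(-3.598309) = -4.584153
t=0.840000, w=-4.584153:
  k1 = f(0.840000, -4.584153) = -3.814265
  k2 = f(1.050000, -5.385148) = -4.037252
  w ← -4.584153 + 0.42·(-4.037252) = -6.279798
w(1.26) ≈ -6.2798

-6.2798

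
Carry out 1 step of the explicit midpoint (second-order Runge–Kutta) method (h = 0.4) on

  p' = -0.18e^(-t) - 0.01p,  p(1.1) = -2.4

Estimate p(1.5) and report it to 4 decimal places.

-2.4100

Midpoint: k1 = f(t_n, p_n); k2 = f(t_n + h/2, p_n + (h/2)·k1); p_{n+1} = p_n + h·k2.
t=1.100000, p=-2.400000:
  k1 = f(1.100000, -2.400000) = -0.035917
  k2 = f(1.300000, -2.407183) = -0.024984
  p ← -2.400000 + 0.4·(-0.024984) = -2.409994
p(1.5) ≈ -2.4100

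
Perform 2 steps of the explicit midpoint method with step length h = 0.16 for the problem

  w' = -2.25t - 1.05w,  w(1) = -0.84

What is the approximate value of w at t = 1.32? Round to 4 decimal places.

-1.3161

Midpoint: k1 = f(t_n, w_n); k2 = f(t_n + h/2, w_n + (h/2)·k1); w_{n+1} = w_n + h·k2.
t=1.000000, w=-0.840000:
  k1 = f(1.000000, -0.840000) = -1.368000
  k2 = f(1.080000, -0.949440) = -1.433088
  w ← -0.840000 + 0.16·(-1.433088) = -1.069294
t=1.160000, w=-1.069294:
  k1 = f(1.160000, -1.069294) = -1.487241
  k2 = f(1.240000, -1.188273) = -1.542313
  w ← -1.069294 + 0.16·(-1.542313) = -1.316064
w(1.32) ≈ -1.3161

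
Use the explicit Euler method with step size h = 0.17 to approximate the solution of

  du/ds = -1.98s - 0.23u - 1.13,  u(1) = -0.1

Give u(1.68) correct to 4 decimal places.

-2.4137

Euler: u_{n+1} = u_n + h·f(s_n, u_n).
s=1.000000, u=-0.100000: f=-3.087000 → u ← -0.100000 + 0.17·(-3.087000) = -0.624790
s=1.170000, u=-0.624790: f=-3.302898 → u ← -0.624790 + 0.17·(-3.302898) = -1.186283
s=1.340000, u=-1.186283: f=-3.510355 → u ← -1.186283 + 0.17·(-3.510355) = -1.783043
s=1.510000, u=-1.783043: f=-3.709700 → u ← -1.783043 + 0.17·(-3.709700) = -2.413692
u(1.68) ≈ -2.4137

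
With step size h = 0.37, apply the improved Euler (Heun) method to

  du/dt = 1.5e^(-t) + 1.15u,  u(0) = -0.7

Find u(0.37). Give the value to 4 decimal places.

Heun: k1 = f(t_n, u_n); k2 = f(t_n + h, u_n + h·k1); u_{n+1} = u_n + (h/2)·(k1 + k2).
t=0.000000, u=-0.700000:
  k1 = f(0.000000, -0.700000) = 0.695000
  k2 = f(0.370000, -0.442850) = 0.526824
  u ← -0.700000 + (0.37/2)·(0.695000 + 0.526824) = -0.473963
u(0.37) ≈ -0.4740

-0.4740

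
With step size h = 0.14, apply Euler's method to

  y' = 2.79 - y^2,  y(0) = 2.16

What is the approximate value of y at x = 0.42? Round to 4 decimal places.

1.7290

Euler: y_{n+1} = y_n + h·f(x_n, y_n).
x=0.000000, y=2.160000: f=-1.875600 → y ← 2.160000 + 0.14·(-1.875600) = 1.897416
x=0.140000, y=1.897416: f=-0.810187 → y ← 1.897416 + 0.14·(-0.810187) = 1.783990
x=0.280000, y=1.783990: f=-0.392619 → y ← 1.783990 + 0.14·(-0.392619) = 1.729023
y(0.42) ≈ 1.7290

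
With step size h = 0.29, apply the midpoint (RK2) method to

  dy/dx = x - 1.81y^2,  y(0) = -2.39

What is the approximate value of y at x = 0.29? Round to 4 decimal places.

Midpoint: k1 = f(x_n, y_n); k2 = f(x_n + h/2, y_n + (h/2)·k1); y_{n+1} = y_n + h·k2.
x=0.000000, y=-2.390000:
  k1 = f(0.000000, -2.390000) = -10.338901
  k2 = f(0.145000, -3.889141) = -27.232001
  y ← -2.390000 + 0.29·(-27.232001) = -10.287280
y(0.29) ≈ -10.2873

-10.2873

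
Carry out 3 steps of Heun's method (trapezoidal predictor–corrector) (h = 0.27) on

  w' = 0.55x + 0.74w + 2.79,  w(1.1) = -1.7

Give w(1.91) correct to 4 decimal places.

Heun: k1 = f(x_n, w_n); k2 = f(x_n + h, w_n + h·k1); w_{n+1} = w_n + (h/2)·(k1 + k2).
x=1.100000, w=-1.700000:
  k1 = f(1.100000, -1.700000) = 2.137000
  k2 = f(1.370000, -1.123010) = 2.712473
  w ← -1.700000 + (0.27/2)·(2.137000 + 2.712473) = -1.045321
x=1.370000, w=-1.045321:
  k1 = f(1.370000, -1.045321) = 2.769962
  k2 = f(1.640000, -0.297431) = 3.471901
  w ← -1.045321 + (0.27/2)·(2.769962 + 3.471901) = -0.202670
x=1.640000, w=-0.202670:
  k1 = f(1.640000, -0.202670) = 3.542024
  k2 = f(1.910000, 0.753677) = 4.398221
  w ← -0.202670 + (0.27/2)·(3.542024 + 4.398221) = 0.869263
w(1.91) ≈ 0.8693

0.8693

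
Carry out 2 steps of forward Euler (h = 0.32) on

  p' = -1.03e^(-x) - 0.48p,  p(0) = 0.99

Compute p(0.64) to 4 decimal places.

0.1909

Euler: p_{n+1} = p_n + h·f(x_n, p_n).
x=0.000000, p=0.990000: f=-1.505200 → p ← 0.990000 + 0.32·(-1.505200) = 0.508336
x=0.320000, p=0.508336: f=-0.991935 → p ← 0.508336 + 0.32·(-0.991935) = 0.190917
p(0.64) ≈ 0.1909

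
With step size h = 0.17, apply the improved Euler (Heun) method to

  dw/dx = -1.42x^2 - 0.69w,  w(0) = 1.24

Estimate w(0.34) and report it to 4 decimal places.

0.9611

Heun: k1 = f(x_n, w_n); k2 = f(x_n + h, w_n + h·k1); w_{n+1} = w_n + (h/2)·(k1 + k2).
x=0.000000, w=1.240000:
  k1 = f(0.000000, 1.240000) = -0.855600
  k2 = f(0.170000, 1.094548) = -0.796276
  w ← 1.240000 + (0.17/2)·(-0.855600 + (-0.796276)) = 1.099591
x=0.170000, w=1.099591:
  k1 = f(0.170000, 1.099591) = -0.799755
  k2 = f(0.340000, 0.963632) = -0.829058
  w ← 1.099591 + (0.17/2)·(-0.799755 + (-0.829058)) = 0.961141
w(0.34) ≈ 0.9611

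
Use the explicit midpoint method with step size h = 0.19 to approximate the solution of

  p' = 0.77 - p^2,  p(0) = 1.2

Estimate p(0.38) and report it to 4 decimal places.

1.0342

Midpoint: k1 = f(t_n, p_n); k2 = f(t_n + h/2, p_n + (h/2)·k1); p_{n+1} = p_n + h·k2.
t=0.000000, p=1.200000:
  k1 = f(0.000000, 1.200000) = -0.670000
  k2 = f(0.095000, 1.136350) = -0.521291
  p ← 1.200000 + 0.19·(-0.521291) = 1.100955
t=0.190000, p=1.100955:
  k1 = f(0.190000, 1.100955) = -0.442101
  k2 = f(0.285000, 1.058955) = -0.351386
  p ← 1.100955 + 0.19·(-0.351386) = 1.034191
p(0.38) ≈ 1.0342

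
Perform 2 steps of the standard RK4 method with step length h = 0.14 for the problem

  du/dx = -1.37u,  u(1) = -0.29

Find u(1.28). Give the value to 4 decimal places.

RK4: k1 = f(x_n, u_n); k2 = f(x_n + h/2, u_n + (h/2)·k1); k3 = f(x_n + h/2, u_n + (h/2)·k2); k4 = f(x_n + h, u_n + h·k3); u_{n+1} = u_n + (h/6)·(k1 + 2k2 + 2k3 + k4).
x=1.000000, u=-0.290000:
  k1 = f(1.000000, -0.290000) = 0.397300
  k2 = f(1.070000, -0.262189) = 0.359199
  k3 = f(1.070000, -0.264856) = 0.362853
  k4 = f(1.140000, -0.239201) = 0.327705
  u ← -0.290000 + (0.14/6)·(k1 + 2k2 + 2k3 + k4) = -0.239387
x=1.140000, u=-0.239387:
  k1 = f(1.140000, -0.239387) = 0.327961
  k2 = f(1.210000, -0.216430) = 0.296509
  k3 = f(1.210000, -0.218632) = 0.299526
  k4 = f(1.280000, -0.197454) = 0.270512
  u ← -0.239387 + (0.14/6)·(k1 + 2k2 + 2k3 + k4) = -0.197608
u(1.28) ≈ -0.1976

-0.1976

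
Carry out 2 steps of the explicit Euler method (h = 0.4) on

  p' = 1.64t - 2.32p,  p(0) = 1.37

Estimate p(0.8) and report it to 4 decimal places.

0.2695

Euler: p_{n+1} = p_n + h·f(t_n, p_n).
t=0.000000, p=1.370000: f=-3.178400 → p ← 1.370000 + 0.4·(-3.178400) = 0.098640
t=0.400000, p=0.098640: f=0.427155 → p ← 0.098640 + 0.4·0.427155 = 0.269502
p(0.8) ≈ 0.2695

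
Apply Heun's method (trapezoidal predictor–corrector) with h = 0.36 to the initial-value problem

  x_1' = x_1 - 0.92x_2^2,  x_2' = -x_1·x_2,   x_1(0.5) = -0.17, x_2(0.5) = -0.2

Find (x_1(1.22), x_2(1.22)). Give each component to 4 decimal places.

Heun on (x_1,x_2): k1 = f(t_n, state_n); k2 = f(t_n + h, state_n + h·k1); state_{n+1} = state_n + (h/2)·(k1 + k2).
0.500000: (-0.170000, -0.200000)
  k1 = (-0.206800, -0.034000)
  predictor → (-0.244448, -0.212240)
  k2 = (-0.285890, -0.051882)
  → (-0.258684, -0.215459)
0.860000: (-0.258684, -0.215459)
  k1 = (-0.301393, -0.055736)
  predictor → (-0.367186, -0.235524)
  k2 = (-0.418219, -0.086481)
  → (-0.388214, -0.241058)
(x_1(1.22), x_2(1.22)) ≈ (-0.3882, -0.2411)

-0.3882, -0.2411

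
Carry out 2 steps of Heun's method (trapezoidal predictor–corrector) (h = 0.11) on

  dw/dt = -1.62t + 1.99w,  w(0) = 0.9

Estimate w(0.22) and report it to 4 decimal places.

1.3465

Heun: k1 = f(t_n, w_n); k2 = f(t_n + h, w_n + h·k1); w_{n+1} = w_n + (h/2)·(k1 + k2).
t=0.000000, w=0.900000:
  k1 = f(0.000000, 0.900000) = 1.791000
  k2 = f(0.110000, 1.097010) = 2.004850
  w ← 0.900000 + (0.11/2)·(1.791000 + 2.004850) = 1.108772
t=0.110000, w=1.108772:
  k1 = f(0.110000, 1.108772) = 2.028256
  k2 = f(0.220000, 1.331880) = 2.294041
  w ← 1.108772 + (0.11/2)·(2.028256 + 2.294041) = 1.346498
w(0.22) ≈ 1.3465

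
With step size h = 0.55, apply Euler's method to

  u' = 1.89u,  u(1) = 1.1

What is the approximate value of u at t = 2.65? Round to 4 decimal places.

Euler: u_{n+1} = u_n + h·f(t_n, u_n).
t=1.000000, u=1.100000: f=2.079000 → u ← 1.100000 + 0.55·2.079000 = 2.243450
t=1.550000, u=2.243450: f=4.240120 → u ← 2.243450 + 0.55·4.240120 = 4.575516
t=2.100000, u=4.575516: f=8.647726 → u ← 4.575516 + 0.55·8.647726 = 9.331765
u(2.65) ≈ 9.3318

9.3318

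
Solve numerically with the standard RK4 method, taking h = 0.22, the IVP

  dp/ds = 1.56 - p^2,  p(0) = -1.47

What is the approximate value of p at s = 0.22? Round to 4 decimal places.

RK4: k1 = f(s_n, p_n); k2 = f(s_n + h/2, p_n + (h/2)·k1); k3 = f(s_n + h/2, p_n + (h/2)·k2); k4 = f(s_n + h, p_n + h·k3); p_{n+1} = p_n + (h/6)·(k1 + 2k2 + 2k3 + k4).
s=0.000000, p=-1.470000:
  k1 = f(0.000000, -1.470000) = -0.600900
  k2 = f(0.110000, -1.536099) = -0.799600
  k3 = f(0.110000, -1.557956) = -0.867227
  k4 = f(0.220000, -1.660790) = -1.198223
  p ← -1.470000 + (0.22/6)·(k1 + 2k2 + 2k3 + k4) = -1.658202
p(0.22) ≈ -1.6582

-1.6582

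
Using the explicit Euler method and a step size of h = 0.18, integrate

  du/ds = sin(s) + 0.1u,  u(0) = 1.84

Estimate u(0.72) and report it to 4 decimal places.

2.1666

Euler: u_{n+1} = u_n + h·f(s_n, u_n).
s=0.000000, u=1.840000: f=0.184000 → u ← 1.840000 + 0.18·0.184000 = 1.873120
s=0.180000, u=1.873120: f=0.366342 → u ← 1.873120 + 0.18·0.366342 = 1.939061
s=0.360000, u=1.939061: f=0.546180 → u ← 1.939061 + 0.18·0.546180 = 2.037374
s=0.540000, u=2.037374: f=0.717873 → u ← 2.037374 + 0.18·0.717873 = 2.166591
u(0.72) ≈ 2.1666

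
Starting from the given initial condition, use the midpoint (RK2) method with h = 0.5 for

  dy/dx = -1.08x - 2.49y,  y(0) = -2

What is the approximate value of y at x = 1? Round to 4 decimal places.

Midpoint: k1 = f(x_n, y_n); k2 = f(x_n + h/2, y_n + (h/2)·k1); y_{n+1} = y_n + h·k2.
x=0.000000, y=-2.000000:
  k1 = f(0.000000, -2.000000) = 4.980000
  k2 = f(0.250000, -0.755000) = 1.609950
  y ← -2.000000 + 0.5·1.609950 = -1.195025
x=0.500000, y=-1.195025:
  k1 = f(0.500000, -1.195025) = 2.435612
  k2 = f(0.750000, -0.586122) = 0.649444
  y ← -1.195025 + 0.5·0.649444 = -0.870303
y(1) ≈ -0.8703

-0.8703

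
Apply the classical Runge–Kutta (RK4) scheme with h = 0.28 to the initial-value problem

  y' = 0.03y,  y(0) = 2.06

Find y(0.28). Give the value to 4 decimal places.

2.0774

RK4: k1 = f(x_n, y_n); k2 = f(x_n + h/2, y_n + (h/2)·k1); k3 = f(x_n + h/2, y_n + (h/2)·k2); k4 = f(x_n + h, y_n + h·k3); y_{n+1} = y_n + (h/6)·(k1 + 2k2 + 2k3 + k4).
x=0.000000, y=2.060000:
  k1 = f(0.000000, 2.060000) = 0.061800
  k2 = f(0.140000, 2.068652) = 0.062060
  k3 = f(0.140000, 2.068688) = 0.062061
  k4 = f(0.280000, 2.077377) = 0.062321
  y ← 2.060000 + (0.28/6)·(k1 + 2k2 + 2k3 + k4) = 2.077377
y(0.28) ≈ 2.0774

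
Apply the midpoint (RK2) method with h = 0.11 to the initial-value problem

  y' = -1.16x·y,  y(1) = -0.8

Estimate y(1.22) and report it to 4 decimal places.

-0.6026

Midpoint: k1 = f(x_n, y_n); k2 = f(x_n + h/2, y_n + (h/2)·k1); y_{n+1} = y_n + h·k2.
x=1.000000, y=-0.800000:
  k1 = f(1.000000, -0.800000) = 0.928000
  k2 = f(1.055000, -0.748960) = 0.916577
  y ← -0.800000 + 0.11·0.916577 = -0.699177
x=1.110000, y=-0.699177:
  k1 = f(1.110000, -0.699177) = 0.900260
  k2 = f(1.165000, -0.649662) = 0.877954
  y ← -0.699177 + 0.11·0.877954 = -0.602602
y(1.22) ≈ -0.6026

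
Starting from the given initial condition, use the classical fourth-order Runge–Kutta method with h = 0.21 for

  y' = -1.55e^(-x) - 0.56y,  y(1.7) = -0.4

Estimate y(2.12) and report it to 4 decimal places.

RK4: k1 = f(x_n, y_n); k2 = f(x_n + h/2, y_n + (h/2)·k1); k3 = f(x_n + h/2, y_n + (h/2)·k2); k4 = f(x_n + h, y_n + h·k3); y_{n+1} = y_n + (h/6)·(k1 + 2k2 + 2k3 + k4).
x=1.700000, y=-0.400000:
  k1 = f(1.700000, -0.400000) = -0.059159
  k2 = f(1.805000, -0.406212) = -0.027457
  k3 = f(1.805000, -0.402883) = -0.029321
  k4 = f(1.910000, -0.406157) = -0.002076
  y ← -0.400000 + (0.21/6)·(k1 + 2k2 + 2k3 + k4) = -0.406118
x=1.910000, y=-0.406118:
  k1 = f(1.910000, -0.406118) = -0.002099
  k2 = f(2.015000, -0.406338) = 0.020903
  k3 = f(2.015000, -0.403923) = 0.019550
  k4 = f(2.120000, -0.402012) = 0.039078
  y ← -0.406118 + (0.21/6)·(k1 + 2k2 + 2k3 + k4) = -0.401992
y(2.12) ≈ -0.4020

-0.4020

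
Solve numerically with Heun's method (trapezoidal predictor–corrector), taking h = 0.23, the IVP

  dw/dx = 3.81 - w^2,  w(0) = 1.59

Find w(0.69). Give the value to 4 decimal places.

1.9044

Heun: k1 = f(x_n, w_n); k2 = f(x_n + h, w_n + h·k1); w_{n+1} = w_n + (h/2)·(k1 + k2).
x=0.000000, w=1.590000:
  k1 = f(0.000000, 1.590000) = 1.281900
  k2 = f(0.230000, 1.884837) = 0.257389
  w ← 1.590000 + (0.23/2)·(1.281900 + 0.257389) = 1.767018
x=0.230000, w=1.767018:
  k1 = f(0.230000, 1.767018) = 0.687646
  k2 = f(0.460000, 1.925177) = 0.103694
  w ← 1.767018 + (0.23/2)·(0.687646 + 0.103694) = 1.858022
x=0.460000, w=1.858022:
  k1 = f(0.460000, 1.858022) = 0.357753
  k2 = f(0.690000, 1.940306) = 0.045214
  w ← 1.858022 + (0.23/2)·(0.357753 + 0.045214) = 1.904364
w(0.69) ≈ 1.9044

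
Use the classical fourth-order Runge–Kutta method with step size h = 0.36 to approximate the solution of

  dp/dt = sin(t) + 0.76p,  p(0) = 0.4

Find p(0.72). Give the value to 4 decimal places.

RK4: k1 = f(t_n, p_n); k2 = f(t_n + h/2, p_n + (h/2)·k1); k3 = f(t_n + h/2, p_n + (h/2)·k2); k4 = f(t_n + h, p_n + h·k3); p_{n+1} = p_n + (h/6)·(k1 + 2k2 + 2k3 + k4).
t=0.000000, p=0.400000:
  k1 = f(0.000000, 0.400000) = 0.304000
  k2 = f(0.180000, 0.454720) = 0.524617
  k3 = f(0.180000, 0.494431) = 0.554797
  k4 = f(0.360000, 0.599727) = 0.808067
  p ← 0.400000 + (0.36/6)·(k1 + 2k2 + 2k3 + k4) = 0.596254
t=0.360000, p=0.596254:
  k1 = f(0.360000, 0.596254) = 0.805427
  k2 = f(0.540000, 0.741231) = 1.077471
  k3 = f(0.540000, 0.790198) = 1.114687
  k4 = f(0.720000, 0.997541) = 1.417516
  p ← 0.596254 + (0.36/6)·(k1 + 2k2 + 2k3 + k4) = 0.992689
p(0.72) ≈ 0.9927

0.9927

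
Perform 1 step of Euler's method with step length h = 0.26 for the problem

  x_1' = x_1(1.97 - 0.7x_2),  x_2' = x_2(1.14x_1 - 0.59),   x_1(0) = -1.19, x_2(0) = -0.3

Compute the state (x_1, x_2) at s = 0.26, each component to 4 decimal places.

Euler on (x_1,x_2): x_1_{n+1} = x_1_n + h·x_1', x_2_{n+1} = x_2_n + h·x_2'.
0.000000: (-1.190000, -0.300000); f=(-2.594200, 0.583980) → (-1.864492, -0.148165)
(x_1(0.26), x_2(0.26)) ≈ (-1.8645, -0.1482)

-1.8645, -0.1482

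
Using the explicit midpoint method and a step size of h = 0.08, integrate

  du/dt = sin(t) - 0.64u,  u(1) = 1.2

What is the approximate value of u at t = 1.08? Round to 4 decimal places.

Midpoint: k1 = f(t_n, u_n); k2 = f(t_n + h/2, u_n + (h/2)·k1); u_{n+1} = u_n + h·k2.
t=1.000000, u=1.200000:
  k1 = f(1.000000, 1.200000) = 0.073471
  k2 = f(1.040000, 1.202939) = 0.092523
  u ← 1.200000 + 0.08·0.092523 = 1.207402
u(1.08) ≈ 1.2074

1.2074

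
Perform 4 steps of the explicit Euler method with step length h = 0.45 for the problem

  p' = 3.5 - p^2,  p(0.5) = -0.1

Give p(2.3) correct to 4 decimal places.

Euler: p_{n+1} = p_n + h·f(t_n, p_n).
t=0.500000, p=-0.100000: f=3.490000 → p ← -0.100000 + 0.45·3.490000 = 1.470500
t=0.950000, p=1.470500: f=1.337630 → p ← 1.470500 + 0.45·1.337630 = 2.072433
t=1.400000, p=2.072433: f=-0.794980 → p ← 2.072433 + 0.45·(-0.794980) = 1.714692
t=1.850000, p=1.714692: f=0.559830 → p ← 1.714692 + 0.45·0.559830 = 1.966616
p(2.3) ≈ 1.9666

1.9666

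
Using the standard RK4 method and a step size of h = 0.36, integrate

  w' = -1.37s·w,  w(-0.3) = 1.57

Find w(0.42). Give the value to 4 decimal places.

RK4: k1 = f(s_n, w_n); k2 = f(s_n + h/2, w_n + (h/2)·k1); k3 = f(s_n + h/2, w_n + (h/2)·k2); k4 = f(s_n + h, w_n + h·k3); w_{n+1} = w_n + (h/6)·(k1 + 2k2 + 2k3 + k4).
s=-0.300000, w=1.570000:
  k1 = f(-0.300000, 1.570000) = 0.645270
  k2 = f(-0.120000, 1.686149) = 0.277203
  k3 = f(-0.120000, 1.619897) = 0.266311
  k4 = f(0.060000, 1.665872) = -0.136935
  w ← 1.570000 + (0.36/6)·(k1 + 2k2 + 2k3 + k4) = 1.665722
s=0.060000, w=1.665722:
  k1 = f(0.060000, 1.665722) = -0.136922
  k2 = f(0.240000, 1.641076) = -0.539586
  k3 = f(0.240000, 1.568596) = -0.515754
  k4 = f(0.420000, 1.480050) = -0.851621
  w ← 1.665722 + (0.36/6)·(k1 + 2k2 + 2k3 + k4) = 1.479768
w(0.42) ≈ 1.4798

1.4798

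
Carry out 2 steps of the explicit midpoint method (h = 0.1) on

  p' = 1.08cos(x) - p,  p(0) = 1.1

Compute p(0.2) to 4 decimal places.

1.0951

Midpoint: k1 = f(x_n, p_n); k2 = f(x_n + h/2, p_n + (h/2)·k1); p_{n+1} = p_n + h·k2.
x=0.000000, p=1.100000:
  k1 = f(0.000000, 1.100000) = -0.020000
  k2 = f(0.050000, 1.099000) = -0.020350
  p ← 1.100000 + 0.1·(-0.020350) = 1.097965
x=0.100000, p=1.097965:
  k1 = f(0.100000, 1.097965) = -0.023361
  k2 = f(0.150000, 1.096797) = -0.028924
  p ← 1.097965 + 0.1·(-0.028924) = 1.095073
p(0.2) ≈ 1.0951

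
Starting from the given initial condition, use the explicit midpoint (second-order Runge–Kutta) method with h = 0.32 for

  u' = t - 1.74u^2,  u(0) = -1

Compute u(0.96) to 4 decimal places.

-144.9876

Midpoint: k1 = f(t_n, u_n); k2 = f(t_n + h/2, u_n + (h/2)·k1); u_{n+1} = u_n + h·k2.
t=0.000000, u=-1.000000:
  k1 = f(0.000000, -1.000000) = -1.740000
  k2 = f(0.160000, -1.278400) = -2.683693
  u ← -1.000000 + 0.32·(-2.683693) = -1.858782
t=0.320000, u=-1.858782:
  k1 = f(0.320000, -1.858782) = -5.691822
  k2 = f(0.480000, -2.769473) = -12.865770
  u ← -1.858782 + 0.32·(-12.865770) = -5.975828
t=0.640000, u=-5.975828:
  k1 = f(0.640000, -5.975828) = -61.496314
  k2 = f(0.800000, -15.815239) = -434.411888
  u ← -5.975828 + 0.32·(-434.411888) = -144.987633
u(0.96) ≈ -144.9876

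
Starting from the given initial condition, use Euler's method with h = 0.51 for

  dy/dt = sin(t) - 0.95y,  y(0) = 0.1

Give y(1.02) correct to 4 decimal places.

0.2755

Euler: y_{n+1} = y_n + h·f(t_n, y_n).
t=0.000000, y=0.100000: f=-0.095000 → y ← 0.100000 + 0.51·(-0.095000) = 0.051550
t=0.510000, y=0.051550: f=0.439205 → y ← 0.051550 + 0.51·0.439205 = 0.275544
y(1.02) ≈ 0.2755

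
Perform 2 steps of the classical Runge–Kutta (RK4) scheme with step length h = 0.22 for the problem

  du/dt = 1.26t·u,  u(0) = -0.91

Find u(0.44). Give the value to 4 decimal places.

-1.0280

RK4: k1 = f(t_n, u_n); k2 = f(t_n + h/2, u_n + (h/2)·k1); k3 = f(t_n + h/2, u_n + (h/2)·k2); k4 = f(t_n + h, u_n + h·k3); u_{n+1} = u_n + (h/6)·(k1 + 2k2 + 2k3 + k4).
t=0.000000, u=-0.910000:
  k1 = f(0.000000, -0.910000) = 0.000000
  k2 = f(0.110000, -0.910000) = -0.126126
  k3 = f(0.110000, -0.923874) = -0.128049
  k4 = f(0.220000, -0.938171) = -0.260061
  u ← -0.910000 + (0.22/6)·(k1 + 2k2 + 2k3 + k4) = -0.938175
t=0.220000, u=-0.938175:
  k1 = f(0.220000, -0.938175) = -0.260062
  k2 = f(0.330000, -0.966782) = -0.401988
  k3 = f(0.330000, -0.982394) = -0.408479
  k4 = f(0.440000, -1.028041) = -0.569946
  u ← -0.938175 + (0.22/6)·(k1 + 2k2 + 2k3 + k4) = -1.028043
u(0.44) ≈ -1.0280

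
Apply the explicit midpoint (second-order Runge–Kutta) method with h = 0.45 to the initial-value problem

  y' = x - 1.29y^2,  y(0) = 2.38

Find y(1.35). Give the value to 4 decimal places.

Midpoint: k1 = f(x_n, y_n); k2 = f(x_n + h/2, y_n + (h/2)·k1); y_{n+1} = y_n + h·k2.
x=0.000000, y=2.380000:
  k1 = f(0.000000, 2.380000) = -7.307076
  k2 = f(0.225000, 0.735908) = -0.473613
  y ← 2.380000 + 0.45·(-0.473613) = 2.166874
x=0.450000, y=2.166874:
  k1 = f(0.450000, 2.166874) = -5.606993
  k2 = f(0.675000, 0.905301) = -0.382244
  y ← 2.166874 + 0.45·(-0.382244) = 1.994864
x=0.900000, y=1.994864:
  k1 = f(0.900000, 1.994864) = -4.233533
  k2 = f(1.125000, 1.042319) = -0.276494
  y ← 1.994864 + 0.45·(-0.276494) = 1.870442
y(1.35) ≈ 1.8704

1.8704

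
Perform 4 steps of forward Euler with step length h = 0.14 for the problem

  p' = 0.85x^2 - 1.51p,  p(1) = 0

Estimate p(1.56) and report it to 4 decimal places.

0.5482

Euler: p_{n+1} = p_n + h·f(x_n, p_n).
x=1.000000, p=0.000000: f=0.850000 → p ← 0.000000 + 0.14·0.850000 = 0.119000
x=1.140000, p=0.119000: f=0.924970 → p ← 0.119000 + 0.14·0.924970 = 0.248496
x=1.280000, p=0.248496: f=1.017411 → p ← 0.248496 + 0.14·1.017411 = 0.390933
x=1.420000, p=0.390933: f=1.123631 → p ← 0.390933 + 0.14·1.123631 = 0.548242
p(1.56) ≈ 0.5482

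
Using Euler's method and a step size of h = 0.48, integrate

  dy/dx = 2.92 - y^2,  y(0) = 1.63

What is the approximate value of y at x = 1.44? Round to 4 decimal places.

1.7285

Euler: y_{n+1} = y_n + h·f(x_n, y_n).
x=0.000000, y=1.630000: f=0.263100 → y ← 1.630000 + 0.48·0.263100 = 1.756288
x=0.480000, y=1.756288: f=-0.164548 → y ← 1.756288 + 0.48·(-0.164548) = 1.677305
x=0.960000, y=1.677305: f=0.106647 → y ← 1.677305 + 0.48·0.106647 = 1.728496
y(1.44) ≈ 1.7285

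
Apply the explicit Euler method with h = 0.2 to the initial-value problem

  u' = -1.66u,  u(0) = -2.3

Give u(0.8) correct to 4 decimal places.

-0.4580

Euler: u_{n+1} = u_n + h·f(x_n, u_n).
x=0.000000, u=-2.300000: f=3.818000 → u ← -2.300000 + 0.2·3.818000 = -1.536400
x=0.200000, u=-1.536400: f=2.550424 → u ← -1.536400 + 0.2·2.550424 = -1.026315
x=0.400000, u=-1.026315: f=1.703683 → u ← -1.026315 + 0.2·1.703683 = -0.685579
x=0.600000, u=-0.685579: f=1.138060 → u ← -0.685579 + 0.2·1.138060 = -0.457966
u(0.8) ≈ -0.4580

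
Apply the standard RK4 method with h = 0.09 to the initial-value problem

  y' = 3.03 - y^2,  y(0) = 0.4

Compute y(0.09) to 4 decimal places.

RK4: k1 = f(t_n, y_n); k2 = f(t_n + h/2, y_n + (h/2)·k1); k3 = f(t_n + h/2, y_n + (h/2)·k2); k4 = f(t_n + h, y_n + h·k3); y_{n+1} = y_n + (h/6)·(k1 + 2k2 + 2k3 + k4).
t=0.000000, y=0.400000:
  k1 = f(0.000000, 0.400000) = 2.870000
  k2 = f(0.045000, 0.529150) = 2.750000
  k3 = f(0.045000, 0.523750) = 2.755686
  k4 = f(0.090000, 0.648012) = 2.610081
  y ← 0.400000 + (0.09/6)·(k1 + 2k2 + 2k3 + k4) = 0.647372
y(0.09) ≈ 0.6474

0.6474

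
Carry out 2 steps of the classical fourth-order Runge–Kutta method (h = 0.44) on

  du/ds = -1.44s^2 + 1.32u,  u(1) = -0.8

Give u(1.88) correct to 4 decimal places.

RK4: k1 = f(s_n, u_n); k2 = f(s_n + h/2, u_n + (h/2)·k1); k3 = f(s_n + h/2, u_n + (h/2)·k2); k4 = f(s_n + h, u_n + h·k3); u_{n+1} = u_n + (h/6)·(k1 + 2k2 + 2k3 + k4).
s=1.000000, u=-0.800000:
  k1 = f(1.000000, -0.800000) = -2.496000
  k2 = f(1.220000, -1.349120) = -3.924134
  k3 = f(1.220000, -1.663310) = -4.338865
  k4 = f(1.440000, -2.709100) = -6.561997
  u ← -0.800000 + (0.44/6)·(k1 + 2k2 + 2k3 + k4) = -2.676160
s=1.440000, u=-2.676160:
  k1 = f(1.440000, -2.676160) = -6.518515
  k2 = f(1.660000, -4.110233) = -9.393571
  k3 = f(1.660000, -4.742745) = -10.228488
  k4 = f(1.880000, -7.176694) = -14.562772
  u ← -2.676160 + (0.44/6)·(k1 + 2k2 + 2k3 + k4) = -7.100023
u(1.88) ≈ -7.1000

-7.1000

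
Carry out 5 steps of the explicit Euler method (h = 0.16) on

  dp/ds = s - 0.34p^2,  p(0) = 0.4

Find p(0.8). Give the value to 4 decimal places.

Euler: p_{n+1} = p_n + h·f(s_n, p_n).
s=0.000000, p=0.400000: f=-0.054400 → p ← 0.400000 + 0.16·(-0.054400) = 0.391296
s=0.160000, p=0.391296: f=0.107942 → p ← 0.391296 + 0.16·0.107942 = 0.408567
s=0.320000, p=0.408567: f=0.263245 → p ← 0.408567 + 0.16·0.263245 = 0.450686
s=0.480000, p=0.450686: f=0.410940 → p ← 0.450686 + 0.16·0.410940 = 0.516436
s=0.640000, p=0.516436: f=0.549320 → p ← 0.516436 + 0.16·0.549320 = 0.604327
p(0.8) ≈ 0.6043

0.6043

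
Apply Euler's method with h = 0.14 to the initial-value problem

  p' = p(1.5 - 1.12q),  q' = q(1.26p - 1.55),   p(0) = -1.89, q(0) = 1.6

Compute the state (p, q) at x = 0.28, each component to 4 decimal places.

Euler on (p,q): p_{n+1} = p_n + h·p', q_{n+1} = q_n + h·q'.
0.000000: (-1.890000, 1.600000); f=(0.551880, -6.290240) → (-1.812737, 0.719366)
0.140000: (-1.812737, 0.719366); f=(-1.258601, -2.758086) → (-1.988941, 0.333234)
(p(0.28), q(0.28)) ≈ (-1.9889, 0.3332)

-1.9889, 0.3332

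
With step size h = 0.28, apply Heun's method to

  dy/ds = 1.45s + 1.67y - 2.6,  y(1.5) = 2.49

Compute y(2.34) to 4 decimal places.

Heun: k1 = f(s_n, y_n); k2 = f(s_n + h, y_n + h·k1); y_{n+1} = y_n + (h/2)·(k1 + k2).
s=1.500000, y=2.490000:
  k1 = f(1.500000, 2.490000) = 3.733300
  k2 = f(1.780000, 3.535324) = 5.884991
  y ← 2.490000 + (0.28/2)·(3.733300 + 5.884991) = 3.836561
s=1.780000, y=3.836561:
  k1 = f(1.780000, 3.836561) = 6.388056
  k2 = f(2.060000, 5.625217) = 9.781112
  y ← 3.836561 + (0.28/2)·(6.388056 + 9.781112) = 6.100244
s=2.060000, y=6.100244:
  k1 = f(2.060000, 6.100244) = 10.574408
  k2 = f(2.340000, 9.061079) = 15.925001
  y ← 6.100244 + (0.28/2)·(10.574408 + 15.925001) = 9.810162
y(2.34) ≈ 9.8102

9.8102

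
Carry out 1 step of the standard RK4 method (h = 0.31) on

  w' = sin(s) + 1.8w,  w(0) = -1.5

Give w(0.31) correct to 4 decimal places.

RK4: k1 = f(s_n, w_n); k2 = f(s_n + h/2, w_n + (h/2)·k1); k3 = f(s_n + h/2, w_n + (h/2)·k2); k4 = f(s_n + h, w_n + h·k3); w_{n+1} = w_n + (h/6)·(k1 + 2k2 + 2k3 + k4).
s=0.000000, w=-1.500000:
  k1 = f(0.000000, -1.500000) = -2.700000
  k2 = f(0.155000, -1.918500) = -3.298920
  k3 = f(0.155000, -2.011333) = -3.466019
  k4 = f(0.310000, -2.574466) = -4.328980
  w ← -1.500000 + (0.31/6)·(k1 + 2k2 + 2k3 + k4) = -2.562208
w(0.31) ≈ -2.5622

-2.5622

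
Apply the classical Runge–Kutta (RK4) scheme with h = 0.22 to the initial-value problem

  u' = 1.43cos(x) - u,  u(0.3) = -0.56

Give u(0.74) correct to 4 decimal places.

RK4: k1 = f(x_n, u_n); k2 = f(x_n + h/2, u_n + (h/2)·k1); k3 = f(x_n + h/2, u_n + (h/2)·k2); k4 = f(x_n + h, u_n + h·k3); u_{n+1} = u_n + (h/6)·(k1 + 2k2 + 2k3 + k4).
x=0.300000, u=-0.560000:
  k1 = f(0.300000, -0.560000) = 1.926131
  k2 = f(0.410000, -0.348126) = 1.659608
  k3 = f(0.410000, -0.377443) = 1.688926
  k4 = f(0.520000, -0.188436) = 1.429418
  u ← -0.560000 + (0.22/6)·(k1 + 2k2 + 2k3 + k4) = -0.191404
x=0.520000, u=-0.191404:
  k1 = f(0.520000, -0.191404) = 1.432385
  k2 = f(0.630000, -0.033842) = 1.189321
  k3 = f(0.630000, -0.060579) = 1.216058
  k4 = f(0.740000, 0.076129) = 0.979881
  u ← -0.191404 + (0.22/6)·(k1 + 2k2 + 2k3 + k4) = 0.073440
u(0.74) ≈ 0.0734

0.0734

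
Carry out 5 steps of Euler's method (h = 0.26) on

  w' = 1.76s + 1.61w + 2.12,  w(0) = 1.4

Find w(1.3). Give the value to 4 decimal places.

Euler: w_{n+1} = w_n + h·f(s_n, w_n).
s=0.000000, w=1.400000: f=4.374000 → w ← 1.400000 + 0.26·4.374000 = 2.537240
s=0.260000, w=2.537240: f=6.662556 → w ← 2.537240 + 0.26·6.662556 = 4.269505
s=0.520000, w=4.269505: f=9.909103 → w ← 4.269505 + 0.26·9.909103 = 6.845871
s=0.780000, w=6.845871: f=14.514653 → w ← 6.845871 + 0.26·14.514653 = 10.619681
s=1.040000, w=10.619681: f=21.048086 → w ← 10.619681 + 0.26·21.048086 = 16.092184
w(1.3) ≈ 16.0922

16.0922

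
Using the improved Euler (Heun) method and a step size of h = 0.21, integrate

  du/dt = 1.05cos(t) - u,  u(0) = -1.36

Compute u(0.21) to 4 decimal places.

-0.9095

Heun: k1 = f(t_n, u_n); k2 = f(t_n + h, u_n + h·k1); u_{n+1} = u_n + (h/2)·(k1 + k2).
t=0.000000, u=-1.360000:
  k1 = f(0.000000, -1.360000) = 2.410000
  k2 = f(0.210000, -0.853900) = 1.880832
  u ← -1.360000 + (0.21/2)·(2.410000 + 1.880832) = -0.909463
u(0.21) ≈ -0.9095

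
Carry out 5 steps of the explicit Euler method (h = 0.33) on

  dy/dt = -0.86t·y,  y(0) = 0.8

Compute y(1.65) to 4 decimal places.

Euler: y_{n+1} = y_n + h·f(t_n, y_n).
t=0.000000, y=0.800000: f=0.000000 → y ← 0.800000 + 0.33·0.000000 = 0.800000
t=0.330000, y=0.800000: f=-0.227040 → y ← 0.800000 + 0.33·(-0.227040) = 0.725077
t=0.660000, y=0.725077: f=-0.411554 → y ← 0.725077 + 0.33·(-0.411554) = 0.589264
t=0.990000, y=0.589264: f=-0.501699 → y ← 0.589264 + 0.33·(-0.501699) = 0.423703
t=1.320000, y=0.423703: f=-0.480988 → y ← 0.423703 + 0.33·(-0.480988) = 0.264977
y(1.65) ≈ 0.2650

0.2650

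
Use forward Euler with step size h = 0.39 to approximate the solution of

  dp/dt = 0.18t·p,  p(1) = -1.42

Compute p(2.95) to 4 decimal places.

Euler: p_{n+1} = p_n + h·f(t_n, p_n).
t=1.000000, p=-1.420000: f=-0.255600 → p ← -1.420000 + 0.39·(-0.255600) = -1.519684
t=1.390000, p=-1.519684: f=-0.380225 → p ← -1.519684 + 0.39·(-0.380225) = -1.667972
t=1.780000, p=-1.667972: f=-0.534418 → p ← -1.667972 + 0.39·(-0.534418) = -1.876395
t=2.170000, p=-1.876395: f=-0.732920 → p ← -1.876395 + 0.39·(-0.732920) = -2.162234
t=2.560000, p=-2.162234: f=-0.996357 → p ← -2.162234 + 0.39·(-0.996357) = -2.550813
p(2.95) ≈ -2.5508

-2.5508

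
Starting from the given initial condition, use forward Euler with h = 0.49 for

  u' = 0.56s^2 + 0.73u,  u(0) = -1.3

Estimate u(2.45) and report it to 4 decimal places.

-3.4875

Euler: u_{n+1} = u_n + h·f(s_n, u_n).
s=0.000000, u=-1.300000: f=-0.949000 → u ← -1.300000 + 0.49·(-0.949000) = -1.765010
s=0.490000, u=-1.765010: f=-1.154001 → u ← -1.765010 + 0.49·(-1.154001) = -2.330471
s=0.980000, u=-2.330471: f=-1.163420 → u ← -2.330471 + 0.49·(-1.163420) = -2.900546
s=1.470000, u=-2.900546: f=-0.907295 → u ← -2.900546 + 0.49·(-0.907295) = -3.345121
s=1.960000, u=-3.345121: f=-0.290642 → u ← -3.345121 + 0.49·(-0.290642) = -3.487535
u(2.45) ≈ -3.4875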